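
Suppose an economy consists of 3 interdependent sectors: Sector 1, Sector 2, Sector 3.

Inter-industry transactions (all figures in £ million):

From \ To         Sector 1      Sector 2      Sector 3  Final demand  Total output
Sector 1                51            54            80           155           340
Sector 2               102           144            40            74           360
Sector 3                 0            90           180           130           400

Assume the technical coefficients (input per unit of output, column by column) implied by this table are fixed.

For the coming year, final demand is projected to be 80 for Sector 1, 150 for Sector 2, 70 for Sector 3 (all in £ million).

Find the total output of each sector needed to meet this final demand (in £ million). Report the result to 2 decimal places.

Technical coefficients a_ij = z_ij / X_j:
  a_11 = 51/340 = 0.15, a_21 = 102/340 = 0.30, a_31 = 0/340 = 0.00
  a_12 = 54/360 = 0.15, a_22 = 144/360 = 0.40, a_32 = 90/360 = 0.25
  a_13 = 80/400 = 0.20, a_23 = 40/400 = 0.10, a_33 = 180/400 = 0.45
I − A =
  [   0.85    -0.15    -0.20]
  [  -0.30     0.60    -0.10]
  [   0.00    -0.25     0.55]
Cofactors of I−A, C_ij = (−1)^(i+j)·(minor ij) (rows/columns in the sector order above):
  C_11 = (0.60)(0.55) − (-0.10)(-0.25) = 0.3050
  C_12 = −[(-0.30)(0.55) − (-0.10)(0.00)] = 0.1650
  C_13 = (-0.30)(-0.25) − (0.60)(0.00) = 0.0750
  C_21 = −[(-0.15)(0.55) − (-0.20)(-0.25)] = 0.1325
  C_22 = (0.85)(0.55) − (-0.20)(0.00) = 0.4675
  C_23 = −[(0.85)(-0.25) − (-0.15)(0.00)] = 0.2125
  C_31 = (-0.15)(-0.10) − (-0.20)(0.60) = 0.1350
  C_32 = −[(0.85)(-0.10) − (-0.20)(-0.30)] = 0.1450
  C_33 = (0.85)(0.60) − (-0.15)(-0.30) = 0.4650
det(I−A) = Σ_j (I−A)_1j·C_1j = (0.85)(0.3050) + (-0.15)(0.1650) + (-0.20)(0.0750) = 0.2195
adj(I−A) = Cᵀ =
  [ 0.3050   0.1325   0.1350]
  [ 0.1650   0.4675   0.1450]
  [ 0.0750   0.2125   0.4650]
(I − A)⁻¹ = adj(I−A) / det(I−A) ≈
  [   1.3895     0.6036     0.6150]
  [   0.7517     2.1298     0.6606]
  [   0.3417     0.9681     2.1185]
x = (I − A)⁻¹ d = adj(I−A)·d / det(I−A), with det(I−A) = 0.2195:
  x_1 = (0.3050·80 + 0.1325·150 + 0.1350·70) / 0.2195 = 53.725 / 0.2195 ≈ 244.76
  x_2 = (0.1650·80 + 0.4675·150 + 0.1450·70) / 0.2195 = 93.475 / 0.2195 ≈ 425.85
  x_3 = (0.0750·80 + 0.2125·150 + 0.4650·70) / 0.2195 = 70.425 / 0.2195 ≈ 320.84

x_1 = 244.76, x_2 = 425.85, x_3 = 320.84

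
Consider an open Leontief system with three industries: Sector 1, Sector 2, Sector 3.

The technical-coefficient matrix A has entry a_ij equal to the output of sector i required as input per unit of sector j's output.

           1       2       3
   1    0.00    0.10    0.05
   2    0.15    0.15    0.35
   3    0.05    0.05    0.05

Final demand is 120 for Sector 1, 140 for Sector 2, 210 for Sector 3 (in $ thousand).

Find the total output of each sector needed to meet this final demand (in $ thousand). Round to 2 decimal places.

x_1 = 161.67, x_2 = 294.13, x_3 = 245.04

I − A =
  [   1.00    -0.10    -0.05]
  [  -0.15     0.85    -0.35]
  [  -0.05    -0.05     0.95]
Cofactors of I−A, C_ij = (−1)^(i+j)·(minor ij) (rows/columns in the sector order above):
  C_11 = (0.85)(0.95) − (-0.35)(-0.05) = 0.7900
  C_12 = −[(-0.15)(0.95) − (-0.35)(-0.05)] = 0.1600
  C_13 = (-0.15)(-0.05) − (0.85)(-0.05) = 0.0500
  C_21 = −[(-0.10)(0.95) − (-0.05)(-0.05)] = 0.0975
  C_22 = (1.00)(0.95) − (-0.05)(-0.05) = 0.9475
  C_23 = −[(1.00)(-0.05) − (-0.10)(-0.05)] = 0.0550
  C_31 = (-0.10)(-0.35) − (-0.05)(0.85) = 0.0775
  C_32 = −[(1.00)(-0.35) − (-0.05)(-0.15)] = 0.3575
  C_33 = (1.00)(0.85) − (-0.10)(-0.15) = 0.8350
det(I−A) = Σ_j (I−A)_1j·C_1j = (1.00)(0.7900) + (-0.10)(0.1600) + (-0.05)(0.0500) = 0.7715
adj(I−A) = Cᵀ =
  [ 0.7900   0.0975   0.0775]
  [ 0.1600   0.9475   0.3575]
  [ 0.0500   0.0550   0.8350]
(I − A)⁻¹ = adj(I−A) / det(I−A) ≈
  [   1.0240     0.1264     0.1005]
  [   0.2074     1.2281     0.4634]
  [   0.0648     0.0713     1.0823]
x = (I − A)⁻¹ d = adj(I−A)·d / det(I−A), with det(I−A) = 0.7715:
  x_1 = (0.7900·120 + 0.0975·140 + 0.0775·210) / 0.7715 = 124.725 / 0.7715 ≈ 161.67
  x_2 = (0.1600·120 + 0.9475·140 + 0.3575·210) / 0.7715 = 226.925 / 0.7715 ≈ 294.13
  x_3 = (0.0500·120 + 0.0550·140 + 0.8350·210) / 0.7715 = 189.05 / 0.7715 ≈ 245.04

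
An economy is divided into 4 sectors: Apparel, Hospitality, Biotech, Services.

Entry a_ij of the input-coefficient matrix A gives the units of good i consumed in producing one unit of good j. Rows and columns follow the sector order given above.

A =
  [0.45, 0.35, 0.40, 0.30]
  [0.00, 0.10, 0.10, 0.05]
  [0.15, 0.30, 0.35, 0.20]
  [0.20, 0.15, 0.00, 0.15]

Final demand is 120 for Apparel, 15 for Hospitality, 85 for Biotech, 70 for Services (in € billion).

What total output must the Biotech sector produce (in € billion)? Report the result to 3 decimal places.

x_B = 410.800

I − A =
  [   0.55    -0.35    -0.40    -0.30]
  [   0.00     0.90    -0.10    -0.05]
  [  -0.15    -0.30     0.65    -0.20]
  [  -0.20    -0.15     0.00     0.85]
Compute the cofactors C_ij = (−1)^(i+j)·(3×3 minor ij) of I−A; the adjugate is their transpose:
adj(I−A) = Cᵀ =
  [ 0.463875   0.336625   0.337250   0.262875]
  [ 0.023250   0.197875   0.044750   0.030375]
  [ 0.152625   0.204125   0.359125   0.150375]
  [ 0.113250   0.114125   0.087250   0.246000]
det(I−A) = Σ_j (I−A)_1j·C_1j = (0.55)(0.463875) + (-0.35)(0.023250) + (-0.40)(0.152625) + (-0.30)(0.113250) = 0.15196875
(I − A)⁻¹ = adj(I−A) / det(I−A) ≈
  [   3.0524     2.2151     2.2192     1.7298]
  [   0.1530     1.3021     0.2945     0.1999]
  [   1.0043     1.3432     2.3632     0.9895]
  [   0.7452     0.7510     0.5741     1.6188]
x = (I − A)⁻¹ d = adj(I−A)·d / det(I−A), with det(I−A) = 0.15196875:
  x_A = (0.463875·120 + 0.336625·15 + 0.337250·85 + 0.262875·70) / 0.15196875 = 107.781875 / 0.15196875 ≈ 709.237
  x_H = (0.023250·120 + 0.197875·15 + 0.044750·85 + 0.030375·70) / 0.15196875 = 11.688125 / 0.15196875 ≈ 76.911
  x_B = (0.152625·120 + 0.204125·15 + 0.359125·85 + 0.150375·70) / 0.15196875 = 62.42875 / 0.15196875 ≈ 410.800
  x_S = (0.113250·120 + 0.114125·15 + 0.087250·85 + 0.246000·70) / 0.15196875 = 39.938125 / 0.15196875 ≈ 262.805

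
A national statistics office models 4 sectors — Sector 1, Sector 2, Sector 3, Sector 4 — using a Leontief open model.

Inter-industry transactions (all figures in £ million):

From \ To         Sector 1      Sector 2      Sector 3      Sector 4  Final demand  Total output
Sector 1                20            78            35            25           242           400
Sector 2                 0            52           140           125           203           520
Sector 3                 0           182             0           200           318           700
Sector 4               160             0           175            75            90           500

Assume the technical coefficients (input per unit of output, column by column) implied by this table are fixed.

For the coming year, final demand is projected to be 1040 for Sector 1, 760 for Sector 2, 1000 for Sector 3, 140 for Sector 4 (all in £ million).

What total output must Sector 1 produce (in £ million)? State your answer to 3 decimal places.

x_1 = 1576.856

Technical coefficients a_ij = z_ij / X_j:
  a_11 = 20/400 = 0.05, a_21 = 0/400 = 0.00, a_31 = 0/400 = 0.00, a_41 = 160/400 = 0.40
  a_12 = 78/520 = 0.15, a_22 = 52/520 = 0.10, a_32 = 182/520 = 0.35, a_42 = 0/520 = 0.00
  a_13 = 35/700 = 0.05, a_23 = 140/700 = 0.20, a_33 = 0/700 = 0.00, a_43 = 175/700 = 0.25
  a_14 = 25/500 = 0.05, a_24 = 125/500 = 0.25, a_34 = 200/500 = 0.40, a_44 = 75/500 = 0.15
I − A =
  [   0.95    -0.15    -0.05    -0.05]
  [   0.00     0.90    -0.20    -0.25]
  [   0.00    -0.35     1.00    -0.40]
  [  -0.40     0.00    -0.25     0.85]
Compute the cofactors C_ij = (−1)^(i+j)·(3×3 minor ij) of I−A; the adjugate is their transpose:
adj(I−A) = Cᵀ =
  [ 0.593625   0.131750   0.084375   0.113375]
  [ 0.132000   0.684500   0.221875   0.313500]
  [ 0.179000   0.299625   0.693750   0.425125]
  [ 0.332000   0.150125   0.243750   0.788500]
det(I−A) = Σ_j (I−A)_1j·C_1j = (0.95)(0.593625) + (-0.15)(0.132000) + (-0.05)(0.179000) + (-0.05)(0.332000) = 0.51859375
(I − A)⁻¹ = adj(I−A) / det(I−A) ≈
  [   1.1447     0.2541     0.1627     0.2186]
  [   0.2545     1.3199     0.4278     0.6045]
  [   0.3452     0.5778     1.3378     0.8198]
  [   0.6402     0.2895     0.4700     1.5205]
x = (I − A)⁻¹ d = adj(I−A)·d / det(I−A), with det(I−A) = 0.51859375:
  x_1 = (0.593625·1040 + 0.131750·760 + 0.084375·1000 + 0.113375·140) / 0.51859375 = 817.7475 / 0.51859375 ≈ 1576.856
  x_2 = (0.132000·1040 + 0.684500·760 + 0.221875·1000 + 0.313500·140) / 0.51859375 = 923.265 / 0.51859375 ≈ 1780.324
  x_3 = (0.179000·1040 + 0.299625·760 + 0.693750·1000 + 0.425125·140) / 0.51859375 = 1167.1425 / 0.51859375 ≈ 2250.591
  x_4 = (0.332000·1040 + 0.150125·760 + 0.243750·1000 + 0.788500·140) / 0.51859375 = 813.515 / 0.51859375 ≈ 1568.694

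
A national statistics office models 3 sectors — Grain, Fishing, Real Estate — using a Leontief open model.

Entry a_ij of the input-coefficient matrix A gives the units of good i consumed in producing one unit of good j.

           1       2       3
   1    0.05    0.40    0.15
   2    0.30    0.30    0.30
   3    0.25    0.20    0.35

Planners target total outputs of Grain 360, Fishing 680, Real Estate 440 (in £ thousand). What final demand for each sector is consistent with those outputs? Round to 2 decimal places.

I − A =
  [   0.95    -0.40    -0.15]
  [  -0.30     0.70    -0.30]
  [  -0.25    -0.20     0.65]
d = (I − A) x:
  d_1 = (+0.95)·360 + (-0.40)·680 + (-0.15)·440 = 4.00
  d_2 = (-0.30)·360 + (+0.70)·680 + (-0.30)·440 = 236.00
  d_3 = (-0.25)·360 + (-0.20)·680 + (+0.65)·440 = 60.00

d_1 = 4.00, d_2 = 236.00, d_3 = 60.00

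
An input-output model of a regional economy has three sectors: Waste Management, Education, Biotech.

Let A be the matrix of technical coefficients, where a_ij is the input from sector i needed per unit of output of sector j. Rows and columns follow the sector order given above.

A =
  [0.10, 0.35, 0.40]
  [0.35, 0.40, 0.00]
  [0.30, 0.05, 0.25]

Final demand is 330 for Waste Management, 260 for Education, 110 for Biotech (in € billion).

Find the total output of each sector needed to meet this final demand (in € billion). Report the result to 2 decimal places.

I − A =
  [   0.90    -0.35    -0.40]
  [  -0.35     0.60     0.00]
  [  -0.30    -0.05     0.75]
Cofactors of I−A, C_ij = (−1)^(i+j)·(minor ij) (rows/columns in the sector order above):
  C_11 = (0.60)(0.75) − (0.00)(-0.05) = 0.4500
  C_12 = −[(-0.35)(0.75) − (0.00)(-0.30)] = 0.2625
  C_13 = (-0.35)(-0.05) − (0.60)(-0.30) = 0.1975
  C_21 = −[(-0.35)(0.75) − (-0.40)(-0.05)] = 0.2825
  C_22 = (0.90)(0.75) − (-0.40)(-0.30) = 0.5550
  C_23 = −[(0.90)(-0.05) − (-0.35)(-0.30)] = 0.1500
  C_31 = (-0.35)(0.00) − (-0.40)(0.60) = 0.2400
  C_32 = −[(0.90)(0.00) − (-0.40)(-0.35)] = 0.1400
  C_33 = (0.90)(0.60) − (-0.35)(-0.35) = 0.4175
det(I−A) = Σ_j (I−A)_1j·C_1j = (0.90)(0.4500) + (-0.35)(0.2625) + (-0.40)(0.1975) = 0.234125
adj(I−A) = Cᵀ =
  [ 0.4500   0.2825   0.2400]
  [ 0.2625   0.5550   0.1400]
  [ 0.1975   0.1500   0.4175]
(I − A)⁻¹ = adj(I−A) / det(I−A) ≈
  [   1.9221     1.2066     1.0251]
  [   1.1212     2.3705     0.5980]
  [   0.8436     0.6407     1.7832]
x = (I − A)⁻¹ d = adj(I−A)·d / det(I−A), with det(I−A) = 0.234125:
  x_W = (0.4500·330 + 0.2825·260 + 0.2400·110) / 0.234125 = 248.35 / 0.234125 ≈ 1060.76
  x_E = (0.2625·330 + 0.5550·260 + 0.1400·110) / 0.234125 = 246.325 / 0.234125 ≈ 1052.11
  x_B = (0.1975·330 + 0.1500·260 + 0.4175·110) / 0.234125 = 150.10 / 0.234125 ≈ 641.11

x_W = 1060.76, x_E = 1052.11, x_B = 641.11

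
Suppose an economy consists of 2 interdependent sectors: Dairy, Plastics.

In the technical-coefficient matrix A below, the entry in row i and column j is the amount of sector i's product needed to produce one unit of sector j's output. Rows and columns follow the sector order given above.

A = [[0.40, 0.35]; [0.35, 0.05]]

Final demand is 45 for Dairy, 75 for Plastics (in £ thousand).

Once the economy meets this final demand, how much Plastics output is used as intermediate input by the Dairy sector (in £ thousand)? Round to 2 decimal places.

z_PD = 53.97

I − A =
  [   0.60    -0.35]
  [  -0.35     0.95]
det(I−A) = (0.60)(0.95) − (-0.35)(-0.35) = 0.4475
adj(I−A) = [[0.95, 0.35], [0.35, 0.60]]
(I − A)⁻¹ = adj(I−A) / det(I−A) ≈
  [   2.1229     0.7821]
  [   0.7821     1.3408]
First solve x = (I − A)⁻¹ d = adj(I−A)·d / det(I−A); in particular x_D = (0.95·45 + 0.35·75) / 0.4475 = 69.00 / 0.4475 ≈ 154.1899.
Intermediate flow from P to D: z_PD = a_PD · x_D = 0.35 × 69.00 / 0.4475 = 24.15 / 0.4475 ≈ 53.97.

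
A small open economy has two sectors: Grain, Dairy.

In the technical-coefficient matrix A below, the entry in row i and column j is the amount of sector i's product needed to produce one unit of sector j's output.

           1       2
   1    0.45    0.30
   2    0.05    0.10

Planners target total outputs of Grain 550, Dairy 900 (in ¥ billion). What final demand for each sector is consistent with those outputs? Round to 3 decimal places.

d_1 = 32.500, d_2 = 782.500

I − A =
  [   0.55    -0.30]
  [  -0.05     0.90]
d = (I − A) x:
  d_1 = (+0.55)·550 + (-0.30)·900 = 32.500
  d_2 = (-0.05)·550 + (+0.90)·900 = 782.500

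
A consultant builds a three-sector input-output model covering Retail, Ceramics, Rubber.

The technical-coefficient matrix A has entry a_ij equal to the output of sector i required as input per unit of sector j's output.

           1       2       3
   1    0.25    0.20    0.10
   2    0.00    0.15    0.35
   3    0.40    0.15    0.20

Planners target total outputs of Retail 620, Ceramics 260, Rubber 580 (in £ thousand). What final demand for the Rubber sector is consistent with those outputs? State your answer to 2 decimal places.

d_3 = 177.00

I − A =
  [   0.75    -0.20    -0.10]
  [   0.00     0.85    -0.35]
  [  -0.40    -0.15     0.80]
d = (I − A) x:
  d_1 = (+0.75)·620 + (-0.20)·260 + (-0.10)·580 = 355.00
  d_2 = (+0.00)·620 + (+0.85)·260 + (-0.35)·580 = 18.00
  d_3 = (-0.40)·620 + (-0.15)·260 + (+0.80)·580 = 177.00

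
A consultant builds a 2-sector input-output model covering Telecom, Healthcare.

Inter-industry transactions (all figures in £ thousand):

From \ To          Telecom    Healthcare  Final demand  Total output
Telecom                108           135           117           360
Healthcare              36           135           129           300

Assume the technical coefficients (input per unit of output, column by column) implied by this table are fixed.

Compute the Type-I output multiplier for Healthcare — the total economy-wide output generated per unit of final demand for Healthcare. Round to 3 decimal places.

Technical coefficients a_ij = z_ij / X_j:
  a_TT = 108/360 = 0.30, a_HT = 36/360 = 0.10
  a_TH = 135/300 = 0.45, a_HH = 135/300 = 0.45
I − A =
  [   0.70    -0.45]
  [  -0.10     0.55]
det(I−A) = (0.70)(0.55) − (-0.45)(-0.10) = 0.3400
adj(I−A) = [[0.55, 0.45], [0.10, 0.70]]
(I − A)⁻¹ = adj(I−A) / det(I−A) ≈
  [   1.6176     1.3235]
  [   0.2941     2.0588]
The output multiplier for sector j is the column-j sum of the Leontief inverse (I − A)⁻¹ = adj(I−A) / det(I−A).
Column H of adj(I−A): (0.45, 0.70); det(I−A) = 0.3400.
m_H = (0.45 + 0.70) / 0.3400 = 1.15 / 0.3400 ≈ 3.382.

m_H = 3.382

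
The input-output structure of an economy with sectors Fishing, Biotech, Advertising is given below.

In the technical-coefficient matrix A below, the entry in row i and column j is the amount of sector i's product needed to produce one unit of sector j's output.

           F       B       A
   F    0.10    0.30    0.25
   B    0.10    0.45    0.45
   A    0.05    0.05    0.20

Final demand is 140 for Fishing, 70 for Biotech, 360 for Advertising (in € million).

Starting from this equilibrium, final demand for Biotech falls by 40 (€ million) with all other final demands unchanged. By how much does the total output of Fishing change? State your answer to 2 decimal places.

Δx_F = -29.98

I − A =
  [   0.90    -0.30    -0.25]
  [  -0.10     0.55    -0.45]
  [  -0.05    -0.05     0.80]
Cofactors of I−A, C_ij = (−1)^(i+j)·(minor ij) (rows/columns in the sector order above):
  C_11 = (0.55)(0.80) − (-0.45)(-0.05) = 0.4175
  C_12 = −[(-0.10)(0.80) − (-0.45)(-0.05)] = 0.1025
  C_13 = (-0.10)(-0.05) − (0.55)(-0.05) = 0.0325
  C_21 = −[(-0.30)(0.80) − (-0.25)(-0.05)] = 0.2525
  C_22 = (0.90)(0.80) − (-0.25)(-0.05) = 0.7075
  C_23 = −[(0.90)(-0.05) − (-0.30)(-0.05)] = 0.0600
  C_31 = (-0.30)(-0.45) − (-0.25)(0.55) = 0.2725
  C_32 = −[(0.90)(-0.45) − (-0.25)(-0.10)] = 0.4300
  C_33 = (0.90)(0.55) − (-0.30)(-0.10) = 0.4650
det(I−A) = Σ_j (I−A)_1j·C_1j = (0.90)(0.4175) + (-0.30)(0.1025) + (-0.25)(0.0325) = 0.336875
adj(I−A) = Cᵀ =
  [ 0.4175   0.2525   0.2725]
  [ 0.1025   0.7075   0.4300]
  [ 0.0325   0.0600   0.4650]
(I − A)⁻¹ = adj(I−A) / det(I−A) ≈
  [   1.2393     0.7495     0.8089]
  [   0.3043     2.1002     1.2764]
  [   0.0965     0.1781     1.3803]
Δx = (I − A)⁻¹ Δd with Δd having -40 in the Biotech component and 0 elsewhere.
So Δx_F = L_FB · (-40), where L_FB = adj(I−A)_FB / det(I−A) = 0.2525 / 0.336875.
Δx_F = 0.2525 × (-40) / 0.336875 = -10.10 / 0.336875 ≈ -29.98.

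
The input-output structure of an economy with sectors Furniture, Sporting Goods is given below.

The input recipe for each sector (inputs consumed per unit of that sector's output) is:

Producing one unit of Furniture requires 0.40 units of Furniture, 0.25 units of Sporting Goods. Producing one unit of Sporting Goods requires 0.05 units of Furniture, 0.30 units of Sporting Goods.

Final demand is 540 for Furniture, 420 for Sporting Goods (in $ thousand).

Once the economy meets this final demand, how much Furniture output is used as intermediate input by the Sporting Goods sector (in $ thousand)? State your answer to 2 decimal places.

z_12 = 47.48

I − A =
  [   0.60    -0.05]
  [  -0.25     0.70]
det(I−A) = (0.60)(0.70) − (-0.05)(-0.25) = 0.4075
adj(I−A) = [[0.70, 0.05], [0.25, 0.60]]
(I − A)⁻¹ = adj(I−A) / det(I−A) ≈
  [   1.7178     0.1227]
  [   0.6135     1.4724]
First solve x = (I − A)⁻¹ d = adj(I−A)·d / det(I−A); in particular x_2 = (0.25·540 + 0.60·420) / 0.4075 = 387.00 / 0.4075 ≈ 949.6933.
Intermediate flow from 1 to 2: z_12 = a_12 · x_2 = 0.05 × 387.00 / 0.4075 = 19.35 / 0.4075 ≈ 47.48.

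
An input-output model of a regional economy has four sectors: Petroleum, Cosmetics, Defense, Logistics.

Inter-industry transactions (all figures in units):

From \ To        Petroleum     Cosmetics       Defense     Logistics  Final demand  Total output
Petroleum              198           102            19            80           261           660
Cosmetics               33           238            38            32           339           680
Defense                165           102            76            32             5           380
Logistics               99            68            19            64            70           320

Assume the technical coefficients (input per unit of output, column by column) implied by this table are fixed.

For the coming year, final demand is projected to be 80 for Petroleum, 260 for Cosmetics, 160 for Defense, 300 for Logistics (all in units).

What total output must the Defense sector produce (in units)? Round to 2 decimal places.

Technical coefficients a_ij = z_ij / X_j:
  a_PP = 198/660 = 0.30, a_CP = 33/660 = 0.05, a_DP = 165/660 = 0.25, a_LP = 99/660 = 0.15
  a_PC = 102/680 = 0.15, a_CC = 238/680 = 0.35, a_DC = 102/680 = 0.15, a_LC = 68/680 = 0.10
  a_PD = 19/380 = 0.05, a_CD = 38/380 = 0.10, a_DD = 76/380 = 0.20, a_LD = 19/380 = 0.05
  a_PL = 80/320 = 0.25, a_CL = 32/320 = 0.10, a_DL = 32/320 = 0.10, a_LL = 64/320 = 0.20
I − A =
  [   0.70    -0.15    -0.05    -0.25]
  [  -0.05     0.65    -0.10    -0.10]
  [  -0.25    -0.15     0.80    -0.10]
  [  -0.15    -0.10    -0.05     0.80]
Compute the cofactors C_ij = (−1)^(i+j)·(3×3 minor ij) of I−A; the adjugate is their transpose:
adj(I−A) = Cᵀ =
  [ 0.391000   0.123625   0.048875   0.143750]
  [ 0.066500   0.400625   0.059125   0.078250]
  [ 0.146000   0.123875   0.323125   0.101500]
  [ 0.090750   0.081000   0.036750   0.335250]
det(I−A) = Σ_j (I−A)_1j·C_1j = (0.70)(0.391000) + (-0.15)(0.066500) + (-0.05)(0.146000) + (-0.25)(0.090750) = 0.2337375
(I − A)⁻¹ = adj(I−A) / det(I−A) ≈
  [   1.6728     0.5289     0.2091     0.6150]
  [   0.2845     1.7140     0.2530     0.3348]
  [   0.6246     0.5300     1.3824     0.4342]
  [   0.3883     0.3465     0.1572     1.4343]
x = (I − A)⁻¹ d = adj(I−A)·d / det(I−A), with det(I−A) = 0.2337375:
  x_P = (0.391000·80 + 0.123625·260 + 0.048875·160 + 0.143750·300) / 0.2337375 = 114.3675 / 0.2337375 ≈ 489.30
  x_C = (0.066500·80 + 0.400625·260 + 0.059125·160 + 0.078250·300) / 0.2337375 = 142.4175 / 0.2337375 ≈ 609.31
  x_D = (0.146000·80 + 0.123875·260 + 0.323125·160 + 0.101500·300) / 0.2337375 = 126.0375 / 0.2337375 ≈ 539.23
  x_L = (0.090750·80 + 0.081000·260 + 0.036750·160 + 0.335250·300) / 0.2337375 = 134.775 / 0.2337375 ≈ 576.61

x_D = 539.23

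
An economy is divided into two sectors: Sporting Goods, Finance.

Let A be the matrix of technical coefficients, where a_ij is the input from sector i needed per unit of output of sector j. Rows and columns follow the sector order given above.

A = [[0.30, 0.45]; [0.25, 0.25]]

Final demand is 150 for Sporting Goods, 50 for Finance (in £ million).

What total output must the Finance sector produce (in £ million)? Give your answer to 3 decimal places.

x_2 = 175.758

I − A =
  [   0.70    -0.45]
  [  -0.25     0.75]
det(I−A) = (0.70)(0.75) − (-0.45)(-0.25) = 0.4125
adj(I−A) = [[0.75, 0.45], [0.25, 0.70]]
(I − A)⁻¹ = adj(I−A) / det(I−A) ≈
  [   1.8182     1.0909]
  [   0.6061     1.6970]
x = (I − A)⁻¹ d = adj(I−A)·d / det(I−A), with det(I−A) = 0.4125:
  x_1 = (0.75·150 + 0.45·50) / 0.4125 = 135.00 / 0.4125 ≈ 327.273
  x_2 = (0.25·150 + 0.70·50) / 0.4125 = 72.50 / 0.4125 ≈ 175.758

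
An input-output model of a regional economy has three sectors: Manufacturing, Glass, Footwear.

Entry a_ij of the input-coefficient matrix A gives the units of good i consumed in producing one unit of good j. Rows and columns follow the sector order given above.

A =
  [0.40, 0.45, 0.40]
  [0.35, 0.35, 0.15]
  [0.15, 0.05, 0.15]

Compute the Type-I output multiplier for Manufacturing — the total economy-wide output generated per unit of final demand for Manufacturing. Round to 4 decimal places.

m_M = 7.1533

I − A =
  [   0.60    -0.45    -0.40]
  [  -0.35     0.65    -0.15]
  [  -0.15    -0.05     0.85]
Cofactors of I−A, C_ij = (−1)^(i+j)·(minor ij) (rows/columns in the sector order above):
  C_11 = (0.65)(0.85) − (-0.15)(-0.05) = 0.5450
  C_12 = −[(-0.35)(0.85) − (-0.15)(-0.15)] = 0.3200
  C_13 = (-0.35)(-0.05) − (0.65)(-0.15) = 0.1150
  C_21 = −[(-0.45)(0.85) − (-0.40)(-0.05)] = 0.4025
  C_22 = (0.60)(0.85) − (-0.40)(-0.15) = 0.4500
  C_23 = −[(0.60)(-0.05) − (-0.45)(-0.15)] = 0.0975
  C_31 = (-0.45)(-0.15) − (-0.40)(0.65) = 0.3275
  C_32 = −[(0.60)(-0.15) − (-0.40)(-0.35)] = 0.2300
  C_33 = (0.60)(0.65) − (-0.45)(-0.35) = 0.2325
det(I−A) = Σ_j (I−A)_1j·C_1j = (0.60)(0.5450) + (-0.45)(0.3200) + (-0.40)(0.1150) = 0.1370
adj(I−A) = Cᵀ =
  [ 0.5450   0.4025   0.3275]
  [ 0.3200   0.4500   0.2300]
  [ 0.1150   0.0975   0.2325]
(I − A)⁻¹ = adj(I−A) / det(I−A) ≈
  [   3.97810     2.93796     2.39051]
  [   2.33577     3.28467     1.67883]
  [   0.83942     0.71168     1.69708]
The output multiplier for sector j is the column-j sum of the Leontief inverse (I − A)⁻¹ = adj(I−A) / det(I−A).
Column M of adj(I−A): (0.5450, 0.3200, 0.1150); det(I−A) = 0.1370.
m_M = (0.5450 + 0.3200 + 0.1150) / 0.1370 = 0.98 / 0.1370 ≈ 7.1533.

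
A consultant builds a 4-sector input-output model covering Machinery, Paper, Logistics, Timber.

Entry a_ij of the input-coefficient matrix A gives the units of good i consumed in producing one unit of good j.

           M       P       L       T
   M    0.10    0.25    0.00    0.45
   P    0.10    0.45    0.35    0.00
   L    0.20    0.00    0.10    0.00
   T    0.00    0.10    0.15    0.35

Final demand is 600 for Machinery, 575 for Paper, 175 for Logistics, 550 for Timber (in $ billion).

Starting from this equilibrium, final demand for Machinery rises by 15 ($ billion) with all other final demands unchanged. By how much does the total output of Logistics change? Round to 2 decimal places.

I − A =
  [   0.90    -0.25     0.00    -0.45]
  [  -0.10     0.55    -0.35     0.00]
  [  -0.20     0.00     0.90     0.00]
  [   0.00    -0.10    -0.15     0.65]
Compute the cofactors C_ij = (−1)^(i+j)·(3×3 minor ij) of I−A; the adjugate is their transpose:
adj(I−A) = Cᵀ =
  [ 0.32175   0.18675   0.10975   0.22275]
  [ 0.10400   0.51300   0.21150   0.07200]
  [ 0.07150   0.04150   0.30100   0.04950]
  [ 0.03250   0.08850   0.10200   0.40550]
det(I−A) = Σ_j (I−A)_1j·C_1j = (0.90)(0.32175) + (-0.25)(0.10400) + (0.00)(0.07150) + (-0.45)(0.03250) = 0.24895
(I − A)⁻¹ = adj(I−A) / det(I−A) ≈
  [   1.2924     0.7502     0.4409     0.8948]
  [   0.4178     2.0607     0.8496     0.2892]
  [   0.2872     0.1667     1.2091     0.1988]
  [   0.1305     0.3555     0.4097     1.6288]
Δx = (I − A)⁻¹ Δd with Δd having +15 in the Machinery component and 0 elsewhere.
So Δx_L = L_LM · (+15), where L_LM = adj(I−A)_LM / det(I−A) = 0.07150 / 0.24895.
Δx_L = 0.07150 × (+15) / 0.24895 = 1.0725 / 0.24895 ≈ 4.31.

Δx_L = 4.31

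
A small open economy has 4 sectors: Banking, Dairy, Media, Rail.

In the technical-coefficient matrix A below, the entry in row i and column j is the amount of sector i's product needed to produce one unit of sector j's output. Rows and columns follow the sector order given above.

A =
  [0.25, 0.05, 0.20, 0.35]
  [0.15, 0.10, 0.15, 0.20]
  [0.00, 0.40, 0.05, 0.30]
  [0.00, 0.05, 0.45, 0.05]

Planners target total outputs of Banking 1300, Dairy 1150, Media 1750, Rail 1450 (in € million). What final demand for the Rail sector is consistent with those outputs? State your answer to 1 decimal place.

d_R = 532.5

I − A =
  [   0.75    -0.05    -0.20    -0.35]
  [  -0.15     0.90    -0.15    -0.20]
  [   0.00    -0.40     0.95    -0.30]
  [   0.00    -0.05    -0.45     0.95]
d = (I − A) x:
  d_B = (+0.75)·1300 + (-0.05)·1150 + (-0.20)·1750 + (-0.35)·1450 = 60.0
  d_D = (-0.15)·1300 + (+0.90)·1150 + (-0.15)·1750 + (-0.20)·1450 = 287.5
  d_M = (+0.00)·1300 + (-0.40)·1150 + (+0.95)·1750 + (-0.30)·1450 = 767.5
  d_R = (+0.00)·1300 + (-0.05)·1150 + (-0.45)·1750 + (+0.95)·1450 = 532.5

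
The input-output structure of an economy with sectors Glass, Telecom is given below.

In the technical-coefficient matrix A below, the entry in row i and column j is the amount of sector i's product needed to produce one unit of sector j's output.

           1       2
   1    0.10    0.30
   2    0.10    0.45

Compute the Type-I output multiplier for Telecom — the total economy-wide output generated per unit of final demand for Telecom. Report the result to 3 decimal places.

I − A =
  [   0.90    -0.30]
  [  -0.10     0.55]
det(I−A) = (0.90)(0.55) − (-0.30)(-0.10) = 0.4650
adj(I−A) = [[0.55, 0.30], [0.10, 0.90]]
(I − A)⁻¹ = adj(I−A) / det(I−A) ≈
  [   1.1828     0.6452]
  [   0.2151     1.9355]
The output multiplier for sector j is the column-j sum of the Leontief inverse (I − A)⁻¹ = adj(I−A) / det(I−A).
Column 2 of adj(I−A): (0.30, 0.90); det(I−A) = 0.4650.
m_2 = (0.30 + 0.90) / 0.4650 = 1.20 / 0.4650 ≈ 2.581.

m_2 = 2.581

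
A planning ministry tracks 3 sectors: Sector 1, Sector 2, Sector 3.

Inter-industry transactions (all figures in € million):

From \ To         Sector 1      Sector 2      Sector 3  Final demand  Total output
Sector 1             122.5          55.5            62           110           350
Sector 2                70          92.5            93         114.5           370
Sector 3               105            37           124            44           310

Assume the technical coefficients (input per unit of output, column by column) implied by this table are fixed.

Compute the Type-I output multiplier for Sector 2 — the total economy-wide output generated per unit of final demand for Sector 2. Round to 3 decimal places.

Technical coefficients a_ij = z_ij / X_j:
  a_11 = 122.5/350 = 0.35, a_21 = 70/350 = 0.20, a_31 = 105/350 = 0.30
  a_12 = 55.5/370 = 0.15, a_22 = 92.5/370 = 0.25, a_32 = 37/370 = 0.10
  a_13 = 62/310 = 0.20, a_23 = 93/310 = 0.30, a_33 = 124/310 = 0.40
I − A =
  [   0.65    -0.15    -0.20]
  [  -0.20     0.75    -0.30]
  [  -0.30    -0.10     0.60]
Cofactors of I−A, C_ij = (−1)^(i+j)·(minor ij) (rows/columns in the sector order above):
  C_11 = (0.75)(0.60) − (-0.30)(-0.10) = 0.4200
  C_12 = −[(-0.20)(0.60) − (-0.30)(-0.30)] = 0.2100
  C_13 = (-0.20)(-0.10) − (0.75)(-0.30) = 0.2450
  C_21 = −[(-0.15)(0.60) − (-0.20)(-0.10)] = 0.1100
  C_22 = (0.65)(0.60) − (-0.20)(-0.30) = 0.3300
  C_23 = −[(0.65)(-0.10) − (-0.15)(-0.30)] = 0.1100
  C_31 = (-0.15)(-0.30) − (-0.20)(0.75) = 0.1950
  C_32 = −[(0.65)(-0.30) − (-0.20)(-0.20)] = 0.2350
  C_33 = (0.65)(0.75) − (-0.15)(-0.20) = 0.4575
det(I−A) = Σ_j (I−A)_1j·C_1j = (0.65)(0.4200) + (-0.15)(0.2100) + (-0.20)(0.2450) = 0.1925
adj(I−A) = Cᵀ =
  [ 0.4200   0.1100   0.1950]
  [ 0.2100   0.3300   0.2350]
  [ 0.2450   0.1100   0.4575]
(I − A)⁻¹ = adj(I−A) / det(I−A) ≈
  [   2.1818     0.5714     1.0130]
  [   1.0909     1.7143     1.2208]
  [   1.2727     0.5714     2.3766]
The output multiplier for sector j is the column-j sum of the Leontief inverse (I − A)⁻¹ = adj(I−A) / det(I−A).
Column 2 of adj(I−A): (0.1100, 0.3300, 0.1100); det(I−A) = 0.1925.
m_2 = (0.1100 + 0.3300 + 0.1100) / 0.1925 = 0.55 / 0.1925 ≈ 2.857.

m_2 = 2.857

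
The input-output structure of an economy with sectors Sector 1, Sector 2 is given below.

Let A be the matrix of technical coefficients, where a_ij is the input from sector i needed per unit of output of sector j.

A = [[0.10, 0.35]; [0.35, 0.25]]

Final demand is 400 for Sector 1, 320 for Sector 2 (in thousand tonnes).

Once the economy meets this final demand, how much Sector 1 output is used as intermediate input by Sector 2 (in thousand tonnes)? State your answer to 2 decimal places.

I − A =
  [   0.90    -0.35]
  [  -0.35     0.75]
det(I−A) = (0.90)(0.75) − (-0.35)(-0.35) = 0.5525
adj(I−A) = [[0.75, 0.35], [0.35, 0.90]]
(I − A)⁻¹ = adj(I−A) / det(I−A) ≈
  [   1.3575     0.6335]
  [   0.6335     1.6290]
First solve x = (I − A)⁻¹ d = adj(I−A)·d / det(I−A); in particular x_2 = (0.35·400 + 0.90·320) / 0.5525 = 428.00 / 0.5525 ≈ 774.6606.
Intermediate flow from 1 to 2: z_12 = a_12 · x_2 = 0.35 × 428.00 / 0.5525 = 149.80 / 0.5525 ≈ 271.13.

z_12 = 271.13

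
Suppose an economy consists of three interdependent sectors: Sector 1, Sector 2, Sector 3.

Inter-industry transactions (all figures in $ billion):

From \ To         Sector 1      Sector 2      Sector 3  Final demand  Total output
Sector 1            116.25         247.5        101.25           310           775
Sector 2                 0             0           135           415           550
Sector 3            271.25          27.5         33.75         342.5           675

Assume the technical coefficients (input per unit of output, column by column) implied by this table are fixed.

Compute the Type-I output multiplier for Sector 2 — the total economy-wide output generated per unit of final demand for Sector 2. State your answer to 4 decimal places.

Technical coefficients a_ij = z_ij / X_j:
  a_11 = 116.25/775 = 0.15, a_21 = 0/775 = 0.00, a_31 = 271.25/775 = 0.35
  a_12 = 247.5/550 = 0.45, a_22 = 0/550 = 0.00, a_32 = 27.5/550 = 0.05
  a_13 = 101.25/675 = 0.15, a_23 = 135/675 = 0.20, a_33 = 33.75/675 = 0.05
I − A =
  [   0.85    -0.45    -0.15]
  [   0.00     1.00    -0.20]
  [  -0.35    -0.05     0.95]
Cofactors of I−A, C_ij = (−1)^(i+j)·(minor ij) (rows/columns in the sector order above):
  C_11 = (1.00)(0.95) − (-0.20)(-0.05) = 0.9400
  C_12 = −[(0.00)(0.95) − (-0.20)(-0.35)] = 0.0700
  C_13 = (0.00)(-0.05) − (1.00)(-0.35) = 0.3500
  C_21 = −[(-0.45)(0.95) − (-0.15)(-0.05)] = 0.4350
  C_22 = (0.85)(0.95) − (-0.15)(-0.35) = 0.7550
  C_23 = −[(0.85)(-0.05) − (-0.45)(-0.35)] = 0.2000
  C_31 = (-0.45)(-0.20) − (-0.15)(1.00) = 0.2400
  C_32 = −[(0.85)(-0.20) − (-0.15)(0.00)] = 0.1700
  C_33 = (0.85)(1.00) − (-0.45)(0.00) = 0.8500
det(I−A) = Σ_j (I−A)_1j·C_1j = (0.85)(0.9400) + (-0.45)(0.0700) + (-0.15)(0.3500) = 0.7150
adj(I−A) = Cᵀ =
  [ 0.9400   0.4350   0.2400]
  [ 0.0700   0.7550   0.1700]
  [ 0.3500   0.2000   0.8500]
(I − A)⁻¹ = adj(I−A) / det(I−A) ≈
  [   1.31469     0.60839     0.33566]
  [   0.09790     1.05594     0.23776]
  [   0.48951     0.27972     1.18881]
The output multiplier for sector j is the column-j sum of the Leontief inverse (I − A)⁻¹ = adj(I−A) / det(I−A).
Column 2 of adj(I−A): (0.4350, 0.7550, 0.2000); det(I−A) = 0.7150.
m_2 = (0.4350 + 0.7550 + 0.2000) / 0.7150 = 1.39 / 0.7150 ≈ 1.9441.

m_2 = 1.9441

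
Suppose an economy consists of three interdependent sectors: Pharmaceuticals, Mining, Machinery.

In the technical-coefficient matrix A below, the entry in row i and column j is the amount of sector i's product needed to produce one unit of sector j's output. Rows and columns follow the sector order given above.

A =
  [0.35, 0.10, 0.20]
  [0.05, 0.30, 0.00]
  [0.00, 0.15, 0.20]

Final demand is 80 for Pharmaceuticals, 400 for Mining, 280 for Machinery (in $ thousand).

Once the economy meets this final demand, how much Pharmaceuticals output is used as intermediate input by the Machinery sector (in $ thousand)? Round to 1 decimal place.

z_13 = 92.4

I − A =
  [   0.65    -0.10    -0.20]
  [  -0.05     0.70     0.00]
  [   0.00    -0.15     0.80]
Cofactors of I−A, C_ij = (−1)^(i+j)·(minor ij) (rows/columns in the sector order above):
  C_11 = (0.70)(0.80) − (0.00)(-0.15) = 0.5600
  C_12 = −[(-0.05)(0.80) − (0.00)(0.00)] = 0.0400
  C_13 = (-0.05)(-0.15) − (0.70)(0.00) = 0.0075
  C_21 = −[(-0.10)(0.80) − (-0.20)(-0.15)] = 0.1100
  C_22 = (0.65)(0.80) − (-0.20)(0.00) = 0.5200
  C_23 = −[(0.65)(-0.15) − (-0.10)(0.00)] = 0.0975
  C_31 = (-0.10)(0.00) − (-0.20)(0.70) = 0.1400
  C_32 = −[(0.65)(0.00) − (-0.20)(-0.05)] = 0.0100
  C_33 = (0.65)(0.70) − (-0.10)(-0.05) = 0.4500
det(I−A) = Σ_j (I−A)_1j·C_1j = (0.65)(0.5600) + (-0.10)(0.0400) + (-0.20)(0.0075) = 0.3585
adj(I−A) = Cᵀ =
  [ 0.5600   0.1100   0.1400]
  [ 0.0400   0.5200   0.0100]
  [ 0.0075   0.0975   0.4500]
(I − A)⁻¹ = adj(I−A) / det(I−A) ≈
  [   1.5621     0.3068     0.3905]
  [   0.1116     1.4505     0.0279]
  [   0.0209     0.2720     1.2552]
First solve x = (I − A)⁻¹ d = adj(I−A)·d / det(I−A); in particular x_3 = (0.0075·80 + 0.0975·400 + 0.4500·280) / 0.3585 = 165.60 / 0.3585 ≈ 461.925.
Intermediate flow from 1 to 3: z_13 = a_13 · x_3 = 0.20 × 165.60 / 0.3585 = 33.12 / 0.3585 ≈ 92.4.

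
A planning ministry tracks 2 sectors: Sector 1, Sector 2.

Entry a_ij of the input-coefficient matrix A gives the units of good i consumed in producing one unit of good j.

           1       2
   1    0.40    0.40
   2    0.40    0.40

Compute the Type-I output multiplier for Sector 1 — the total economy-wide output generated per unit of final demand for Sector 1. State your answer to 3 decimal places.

I − A =
  [   0.60    -0.40]
  [  -0.40     0.60]
det(I−A) = (0.60)(0.60) − (-0.40)(-0.40) = 0.2000
adj(I−A) = [[0.60, 0.40], [0.40, 0.60]]
(I − A)⁻¹ = adj(I−A) / det(I−A) ≈
  [   3.0000     2.0000]
  [   2.0000     3.0000]
The output multiplier for sector j is the column-j sum of the Leontief inverse (I − A)⁻¹ = adj(I−A) / det(I−A).
Column 1 of adj(I−A): (0.60, 0.40); det(I−A) = 0.2000.
m_1 = (0.60 + 0.40) / 0.2000 = 1.00 / 0.2000 = 5.000.

m_1 = 5.000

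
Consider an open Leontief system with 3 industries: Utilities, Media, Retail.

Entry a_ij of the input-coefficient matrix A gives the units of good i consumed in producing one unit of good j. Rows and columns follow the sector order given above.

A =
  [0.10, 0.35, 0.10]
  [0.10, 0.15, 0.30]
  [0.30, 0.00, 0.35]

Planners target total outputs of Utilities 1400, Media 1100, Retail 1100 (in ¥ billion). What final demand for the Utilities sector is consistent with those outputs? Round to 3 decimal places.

I − A =
  [   0.90    -0.35    -0.10]
  [  -0.10     0.85    -0.30]
  [  -0.30     0.00     0.65]
d = (I − A) x:
  d_1 = (+0.90)·1400 + (-0.35)·1100 + (-0.10)·1100 = 765.000
  d_2 = (-0.10)·1400 + (+0.85)·1100 + (-0.30)·1100 = 465.000
  d_3 = (-0.30)·1400 + (+0.00)·1100 + (+0.65)·1100 = 295.000

d_1 = 765.000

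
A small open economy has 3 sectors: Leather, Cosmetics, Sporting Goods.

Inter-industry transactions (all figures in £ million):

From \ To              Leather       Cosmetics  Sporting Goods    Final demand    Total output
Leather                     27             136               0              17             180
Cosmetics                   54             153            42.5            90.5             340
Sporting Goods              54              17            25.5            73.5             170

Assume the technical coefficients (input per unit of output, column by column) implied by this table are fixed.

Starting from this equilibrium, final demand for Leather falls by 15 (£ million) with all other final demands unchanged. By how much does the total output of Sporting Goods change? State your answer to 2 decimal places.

Technical coefficients a_ij = z_ij / X_j:
  a_LL = 27/180 = 0.15, a_CL = 54/180 = 0.30, a_SL = 54/180 = 0.30
  a_LC = 136/340 = 0.40, a_CC = 153/340 = 0.45, a_SC = 17/340 = 0.05
  a_LS = 0/170 = 0.00, a_CS = 42.5/170 = 0.25, a_SS = 25.5/170 = 0.15
I − A =
  [   0.85    -0.40     0.00]
  [  -0.30     0.55    -0.25]
  [  -0.30    -0.05     0.85]
Cofactors of I−A, C_ij = (−1)^(i+j)·(minor ij) (rows/columns in the sector order above):
  C_11 = (0.55)(0.85) − (-0.25)(-0.05) = 0.4550
  C_12 = −[(-0.30)(0.85) − (-0.25)(-0.30)] = 0.3300
  C_13 = (-0.30)(-0.05) − (0.55)(-0.30) = 0.1800
  C_21 = −[(-0.40)(0.85) − (0.00)(-0.05)] = 0.3400
  C_22 = (0.85)(0.85) − (0.00)(-0.30) = 0.7225
  C_23 = −[(0.85)(-0.05) − (-0.40)(-0.30)] = 0.1625
  C_31 = (-0.40)(-0.25) − (0.00)(0.55) = 0.1000
  C_32 = −[(0.85)(-0.25) − (0.00)(-0.30)] = 0.2125
  C_33 = (0.85)(0.55) − (-0.40)(-0.30) = 0.3475
det(I−A) = Σ_j (I−A)_1j·C_1j = (0.85)(0.4550) + (-0.40)(0.3300) + (0.00)(0.1800) = 0.25475
adj(I−A) = Cᵀ =
  [ 0.4550   0.3400   0.1000]
  [ 0.3300   0.7225   0.2125]
  [ 0.1800   0.1625   0.3475]
(I − A)⁻¹ = adj(I−A) / det(I−A) ≈
  [   1.7861     1.3346     0.3925]
  [   1.2954     2.8361     0.8342]
  [   0.7066     0.6379     1.3641]
Δx = (I − A)⁻¹ Δd with Δd having -15 in the Leather component and 0 elsewhere.
So Δx_S = L_SL · (-15), where L_SL = adj(I−A)_SL / det(I−A) = 0.1800 / 0.25475.
Δx_S = 0.1800 × (-15) / 0.25475 = -2.70 / 0.25475 ≈ -10.60.

Δx_S = -10.60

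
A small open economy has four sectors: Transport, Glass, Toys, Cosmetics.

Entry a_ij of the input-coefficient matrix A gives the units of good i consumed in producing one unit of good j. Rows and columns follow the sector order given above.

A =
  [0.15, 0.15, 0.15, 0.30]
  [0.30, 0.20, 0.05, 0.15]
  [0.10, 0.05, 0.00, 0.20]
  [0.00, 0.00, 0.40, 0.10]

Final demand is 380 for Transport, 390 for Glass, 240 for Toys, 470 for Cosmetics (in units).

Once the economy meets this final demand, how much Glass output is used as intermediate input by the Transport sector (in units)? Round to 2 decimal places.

I − A =
  [   0.85    -0.15    -0.15    -0.30]
  [  -0.30     0.80    -0.05    -0.15]
  [  -0.10    -0.05     1.00    -0.20]
  [   0.00     0.00    -0.40     0.90]
Compute the cofactors C_ij = (−1)^(i+j)·(3×3 minor ij) of I−A; the adjugate is their transpose:
adj(I−A) = Cᵀ =
  [ 0.650750   0.135750   0.219750   0.288375]
  [ 0.256500   0.671500   0.165750   0.234250]
  [ 0.085500   0.051750   0.571500   0.164125]
  [ 0.038000   0.023000   0.254000   0.617875]
det(I−A) = Σ_j (I−A)_1j·C_1j = (0.85)(0.650750) + (-0.15)(0.256500) + (-0.15)(0.085500) + (-0.30)(0.038000) = 0.4904375
(I − A)⁻¹ = adj(I−A) / det(I−A) ≈
  [   1.3269     0.2768     0.4481     0.5880]
  [   0.5230     1.3692     0.3380     0.4776]
  [   0.1743     0.1055     1.1653     0.3347]
  [   0.0775     0.0469     0.5179     1.2598]
First solve x = (I − A)⁻¹ d = adj(I−A)·d / det(I−A); in particular x_1 = (0.650750·380 + 0.135750·390 + 0.219750·240 + 0.288375·470) / 0.4904375 = 488.50375 / 0.4904375 ≈ 996.0571.
Intermediate flow from 2 to 1: z_21 = a_21 · x_1 = 0.30 × 488.50375 / 0.4904375 = 146.551125 / 0.4904375 ≈ 298.82.

z_21 = 298.82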